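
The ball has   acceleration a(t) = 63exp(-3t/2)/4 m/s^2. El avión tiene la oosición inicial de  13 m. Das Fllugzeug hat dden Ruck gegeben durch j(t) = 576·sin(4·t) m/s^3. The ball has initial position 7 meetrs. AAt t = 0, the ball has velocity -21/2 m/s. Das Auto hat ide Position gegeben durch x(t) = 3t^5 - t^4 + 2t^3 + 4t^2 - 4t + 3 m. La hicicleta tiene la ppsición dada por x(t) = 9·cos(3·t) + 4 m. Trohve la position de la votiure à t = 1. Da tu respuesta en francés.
En utilisant x(t) = 3·t^5 - t^4 + 2·t^3 + 4·t^2 - 4·t + 3 et en substituant t = 1, nous trouvons x = 7.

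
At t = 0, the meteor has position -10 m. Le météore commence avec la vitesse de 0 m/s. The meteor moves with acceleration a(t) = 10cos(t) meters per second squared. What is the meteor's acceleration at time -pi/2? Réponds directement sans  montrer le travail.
At t = -pi/2, a = 0.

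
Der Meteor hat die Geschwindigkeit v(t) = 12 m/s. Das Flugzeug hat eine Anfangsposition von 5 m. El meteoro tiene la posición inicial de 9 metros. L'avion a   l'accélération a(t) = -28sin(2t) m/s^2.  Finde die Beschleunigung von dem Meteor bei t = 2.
Um dies zu lösen, müssen wir 1 Ableitung unserer Gleichung für die Geschwindigkeit v(t) = 12 nehmen. Die Ableitung von der Geschwindigkeit ergibt die Beschleunigung: a(t) = 0. Wir haben die Beschleunigung a(t) = 0. Durch Einsetzen von t = 2: a(2) = 0.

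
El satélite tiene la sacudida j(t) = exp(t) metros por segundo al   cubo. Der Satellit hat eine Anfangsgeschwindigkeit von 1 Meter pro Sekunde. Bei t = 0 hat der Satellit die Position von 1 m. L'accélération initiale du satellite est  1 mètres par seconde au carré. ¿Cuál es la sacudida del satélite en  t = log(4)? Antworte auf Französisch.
De l'équation du jerk j(t) = exp(t), nous substituons t = log(4) pour obtenir j = 4.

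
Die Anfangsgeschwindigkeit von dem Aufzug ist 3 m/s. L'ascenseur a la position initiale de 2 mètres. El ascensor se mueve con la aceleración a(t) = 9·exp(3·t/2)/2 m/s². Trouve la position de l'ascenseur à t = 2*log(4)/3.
Pour résoudre ceci, nous devons prendre 2 intégrales de notre équation de l'accélération a(t) = 9·exp(3·t/2)/2. L'intégrale de l'accélération est la vitesse. En utilisant v(0) = 3, nous obtenons v(t) = 3·exp(3·t/2). En prenant ∫v(t)dt et en appliquant x(0) = 2, nous trouvons x(t) = 2·exp(3·t/2). Nous avons la position x(t) = 2·exp(3·t/2). En substituant t = 2*log(4)/3: x(2*log(4)/3) = 8.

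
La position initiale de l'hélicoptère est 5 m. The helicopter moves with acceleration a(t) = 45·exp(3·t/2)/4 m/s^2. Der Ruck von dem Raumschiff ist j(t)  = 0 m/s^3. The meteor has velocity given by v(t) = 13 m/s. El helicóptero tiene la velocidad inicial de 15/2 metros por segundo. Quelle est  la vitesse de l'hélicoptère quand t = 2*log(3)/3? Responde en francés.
Nous devons trouver la primitive de notre équation de l'accélération a(t) = 45·exp(3·t/2)/4 1 fois. La primitive de l'accélération, avec v(0) = 15/2, donne la vitesse: v(t) = 15·exp(3·t/2)/2. Nous avons la vitesse v(t) = 15·exp(3·t/2)/2. En substituant t = 2*log(3)/3: v(2*log(3)/3) = 45/2.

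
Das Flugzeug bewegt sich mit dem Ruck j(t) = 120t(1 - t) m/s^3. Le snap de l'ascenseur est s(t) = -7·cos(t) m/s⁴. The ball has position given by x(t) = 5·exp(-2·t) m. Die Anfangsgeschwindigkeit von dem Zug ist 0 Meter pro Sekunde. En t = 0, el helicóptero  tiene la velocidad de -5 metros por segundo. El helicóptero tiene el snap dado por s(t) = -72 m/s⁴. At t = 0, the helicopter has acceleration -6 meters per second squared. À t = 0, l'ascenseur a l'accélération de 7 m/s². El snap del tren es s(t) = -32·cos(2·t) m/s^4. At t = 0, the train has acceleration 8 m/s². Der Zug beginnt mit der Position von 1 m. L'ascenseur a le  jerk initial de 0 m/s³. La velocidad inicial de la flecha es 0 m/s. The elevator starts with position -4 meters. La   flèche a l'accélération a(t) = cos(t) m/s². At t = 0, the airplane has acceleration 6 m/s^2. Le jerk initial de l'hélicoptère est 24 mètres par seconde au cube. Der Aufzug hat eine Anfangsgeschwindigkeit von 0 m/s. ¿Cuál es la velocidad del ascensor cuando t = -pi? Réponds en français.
Pour résoudre ceci, nous devons prendre 3 primitives de notre équation du snap s(t) = -7·cos(t). En prenant ∫s(t)dt et en appliquant j(0) = 0, nous trouvons j(t) = -7·sin(t). L'intégrale du jerk, avec a(0) = 7, donne l'accélération: a(t) = 7·cos(t). La primitive de l'accélération, avec v(0) = 0, donne la vitesse: v(t) = 7·sin(t). Nous avons la vitesse v(t) = 7·sin(t). En substituant t = -pi: v(-pi) = 0.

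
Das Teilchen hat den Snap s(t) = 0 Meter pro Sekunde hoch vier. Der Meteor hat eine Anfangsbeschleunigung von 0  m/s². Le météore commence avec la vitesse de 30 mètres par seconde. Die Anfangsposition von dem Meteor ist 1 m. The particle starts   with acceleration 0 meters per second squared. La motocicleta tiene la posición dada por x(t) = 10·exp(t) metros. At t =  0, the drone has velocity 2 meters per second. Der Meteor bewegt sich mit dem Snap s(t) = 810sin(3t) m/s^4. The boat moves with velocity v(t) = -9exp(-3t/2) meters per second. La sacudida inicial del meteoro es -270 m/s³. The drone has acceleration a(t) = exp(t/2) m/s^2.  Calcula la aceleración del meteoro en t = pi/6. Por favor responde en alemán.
Wir müssen unsere Gleichung für den Snap s(t) = 810·sin(3·t) 2-mal integrieren. Das Integral von dem Snap, mit j(0) = -270, ergibt den Ruck: j(t) = -270·cos(3·t). Die Stammfunktion von dem Ruck, mit a(0) = 0, ergibt die Beschleunigung: a(t) = -90·sin(3·t). Aus der Gleichung für die Beschleunigung a(t) = -90·sin(3·t), setzen wir t = pi/6 ein und erhalten a = -90.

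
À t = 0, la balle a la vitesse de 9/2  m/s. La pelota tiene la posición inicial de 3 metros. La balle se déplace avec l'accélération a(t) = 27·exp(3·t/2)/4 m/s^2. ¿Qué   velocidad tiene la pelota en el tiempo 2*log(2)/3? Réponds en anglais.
To find the answer, we compute 1 antiderivative of a(t) = 27·exp(3·t/2)/4. The integral of acceleration, with v(0) = 9/2, gives velocity: v(t) = 9·exp(3·t/2)/2. Using v(t) = 9·exp(3·t/2)/2 and substituting t = 2*log(2)/3, we find v = 9.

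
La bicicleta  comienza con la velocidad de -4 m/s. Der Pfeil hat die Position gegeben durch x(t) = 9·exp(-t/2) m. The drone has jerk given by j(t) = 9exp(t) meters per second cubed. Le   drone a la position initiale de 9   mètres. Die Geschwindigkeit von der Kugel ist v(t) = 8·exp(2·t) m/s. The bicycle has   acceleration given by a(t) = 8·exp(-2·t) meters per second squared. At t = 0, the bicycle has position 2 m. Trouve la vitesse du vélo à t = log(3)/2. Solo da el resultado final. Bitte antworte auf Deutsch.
Bei t = log(3)/2, v = -4/3.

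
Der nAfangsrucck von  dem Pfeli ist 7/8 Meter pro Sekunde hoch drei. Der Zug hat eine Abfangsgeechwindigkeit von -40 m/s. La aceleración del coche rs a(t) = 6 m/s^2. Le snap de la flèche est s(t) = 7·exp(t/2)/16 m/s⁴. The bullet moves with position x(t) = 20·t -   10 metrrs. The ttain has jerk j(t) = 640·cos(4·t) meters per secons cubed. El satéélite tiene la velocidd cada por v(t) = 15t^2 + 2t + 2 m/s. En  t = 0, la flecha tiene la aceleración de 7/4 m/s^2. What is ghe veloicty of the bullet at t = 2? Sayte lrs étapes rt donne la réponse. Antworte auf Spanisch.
La velocidad en t = 2 es v = 20.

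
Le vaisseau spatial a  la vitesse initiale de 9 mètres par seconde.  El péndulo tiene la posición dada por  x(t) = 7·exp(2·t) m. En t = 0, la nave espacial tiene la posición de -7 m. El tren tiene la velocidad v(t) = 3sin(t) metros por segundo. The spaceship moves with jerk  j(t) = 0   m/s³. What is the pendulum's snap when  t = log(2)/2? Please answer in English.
We must differentiate our position equation x(t) = 7·exp(2·t) 4 times. Differentiating position, we get velocity: v(t) = 14·exp(2·t). The derivative of velocity gives acceleration: a(t) = 28·exp(2·t). The derivative of acceleration gives jerk: j(t) = 56·exp(2·t). Differentiating jerk, we get snap: s(t) = 112·exp(2·t). Using s(t) = 112·exp(2·t) and substituting t = log(2)/2, we find s = 224.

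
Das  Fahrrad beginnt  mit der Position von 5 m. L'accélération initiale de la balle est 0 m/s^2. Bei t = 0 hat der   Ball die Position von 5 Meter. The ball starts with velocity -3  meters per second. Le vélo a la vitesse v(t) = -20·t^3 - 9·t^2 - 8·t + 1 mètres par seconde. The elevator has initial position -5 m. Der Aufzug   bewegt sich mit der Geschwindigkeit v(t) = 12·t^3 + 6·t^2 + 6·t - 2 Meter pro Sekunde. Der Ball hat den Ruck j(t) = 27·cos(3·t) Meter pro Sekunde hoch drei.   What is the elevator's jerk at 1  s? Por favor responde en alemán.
Um dies zu lösen, müssen wir 2 Ableitungen unserer Gleichung für die Geschwindigkeit v(t) = 12·t^3 + 6·t^2 + 6·t - 2 nehmen. Die Ableitung von der Geschwindigkeit ergibt die Beschleunigung: a(t) = 36·t^2 + 12·t + 6. Durch Ableiten von der Beschleunigung erhalten wir den Ruck: j(t) = 72·t + 12. Aus der Gleichung für den Ruck j(t) = 72·t + 12, setzen wir t = 1 ein und erhalten j = 84.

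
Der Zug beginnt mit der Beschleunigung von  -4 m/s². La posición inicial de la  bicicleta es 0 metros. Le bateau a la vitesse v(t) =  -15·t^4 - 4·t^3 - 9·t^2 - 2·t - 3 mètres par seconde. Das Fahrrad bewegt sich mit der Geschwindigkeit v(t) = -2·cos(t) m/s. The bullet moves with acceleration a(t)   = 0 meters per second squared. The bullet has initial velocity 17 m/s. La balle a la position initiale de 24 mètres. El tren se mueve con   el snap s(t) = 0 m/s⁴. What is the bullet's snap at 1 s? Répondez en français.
En partant de l'accélération a(t) = 0, nous prenons 2 dérivées. La dérivée de l'accélération donne le jerk: j(t) = 0. La dérivée du jerk donne le snap: s(t) = 0. Nous avons le snap s(t) = 0. En substituant t = 1: s(1) = 0.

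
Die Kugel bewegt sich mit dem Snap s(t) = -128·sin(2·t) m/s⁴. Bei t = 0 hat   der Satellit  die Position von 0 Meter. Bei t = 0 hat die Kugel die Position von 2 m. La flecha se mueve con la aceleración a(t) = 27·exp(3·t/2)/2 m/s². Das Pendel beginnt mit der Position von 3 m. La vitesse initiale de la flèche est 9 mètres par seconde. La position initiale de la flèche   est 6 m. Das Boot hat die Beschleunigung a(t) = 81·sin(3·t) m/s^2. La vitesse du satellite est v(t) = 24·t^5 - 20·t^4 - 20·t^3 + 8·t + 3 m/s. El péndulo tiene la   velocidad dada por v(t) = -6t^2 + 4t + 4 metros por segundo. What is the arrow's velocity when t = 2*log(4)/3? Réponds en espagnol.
Debemos encontrar la integral de nuestra ecuación de la aceleración a(t) = 27·exp(3·t/2)/2 1 vez. La antiderivada de la aceleración es la velocidad. Usando v(0) = 9, obtenemos v(t) = 9·exp(3·t/2). De la ecuación de la velocidad v(t) = 9·exp(3·t/2), sustituimos t = 2*log(4)/3 para obtener v = 36.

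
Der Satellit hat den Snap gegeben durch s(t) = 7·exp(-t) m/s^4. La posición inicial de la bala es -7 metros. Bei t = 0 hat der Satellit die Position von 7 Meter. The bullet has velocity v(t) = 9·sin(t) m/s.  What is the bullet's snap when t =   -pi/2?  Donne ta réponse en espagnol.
Para resolver esto, necesitamos tomar 3 derivadas de nuestra ecuación de la velocidad v(t) = 9·sin(t). Derivando la velocidad, obtenemos la aceleración: a(t) = 9·cos(t). La derivada de la aceleración da la sacudida: j(t) = -9·sin(t). La derivada de la sacudida da el snap: s(t) = -9·cos(t). De la ecuación del snap s(t) = -9·cos(t), sustituimos t = -pi/2 para obtener s = 0.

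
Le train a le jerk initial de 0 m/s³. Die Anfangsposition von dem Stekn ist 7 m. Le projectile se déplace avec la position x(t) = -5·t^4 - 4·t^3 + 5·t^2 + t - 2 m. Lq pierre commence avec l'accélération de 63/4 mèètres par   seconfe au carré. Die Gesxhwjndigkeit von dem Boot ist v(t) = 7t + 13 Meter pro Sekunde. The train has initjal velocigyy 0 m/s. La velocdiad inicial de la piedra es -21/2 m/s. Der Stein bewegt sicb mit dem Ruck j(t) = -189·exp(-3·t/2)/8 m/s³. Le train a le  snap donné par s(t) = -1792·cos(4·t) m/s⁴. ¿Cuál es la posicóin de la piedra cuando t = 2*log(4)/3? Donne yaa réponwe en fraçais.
Nous devons trouver l'intégrale de notre équation du jerk j(t) = -189·exp(-3·t/2)/8 3 fois. L'intégrale du jerk, avec a(0) = 63/4, donne l'accélération: a(t) = 63·exp(-3·t/2)/4. En intégrant l'accélération et en utilisant la condition initiale v(0) = -21/2, nous obtenons v(t) = -21·exp(-3·t/2)/2. L'intégrale de la vitesse est la position. En utilisant x(0) = 7, nous obtenons x(t) = 7·exp(-3·t/2). En utilisant x(t) = 7·exp(-3·t/2) et en substituant t = 2*log(4)/3, nous trouvons x = 7/4.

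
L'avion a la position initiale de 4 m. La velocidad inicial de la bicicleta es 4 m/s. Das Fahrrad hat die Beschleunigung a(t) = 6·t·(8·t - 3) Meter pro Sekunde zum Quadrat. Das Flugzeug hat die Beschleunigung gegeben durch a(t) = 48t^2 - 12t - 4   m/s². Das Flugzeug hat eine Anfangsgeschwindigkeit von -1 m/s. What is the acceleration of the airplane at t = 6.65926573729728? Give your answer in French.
De l'équation de l'accélération a(t) = 48·t^2 - 12·t - 4, nous substituons t = 6.65926573729728 pour obtenir a = 2044.68817882962.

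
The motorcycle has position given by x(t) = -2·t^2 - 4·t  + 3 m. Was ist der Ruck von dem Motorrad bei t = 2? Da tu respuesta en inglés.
We must differentiate our position equation x(t) = -2·t^2 - 4·t + 3 3 times. The derivative of position gives velocity: v(t) = -4·t - 4. Taking d/dt of v(t), we find a(t) = -4. Differentiating acceleration, we get jerk: j(t) = 0. From the given jerk equation j(t) = 0, we substitute t = 2 to get j = 0.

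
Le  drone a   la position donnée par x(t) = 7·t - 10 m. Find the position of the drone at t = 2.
From the given position equation x(t) = 7·t - 10, we substitute t = 2 to get x = 4.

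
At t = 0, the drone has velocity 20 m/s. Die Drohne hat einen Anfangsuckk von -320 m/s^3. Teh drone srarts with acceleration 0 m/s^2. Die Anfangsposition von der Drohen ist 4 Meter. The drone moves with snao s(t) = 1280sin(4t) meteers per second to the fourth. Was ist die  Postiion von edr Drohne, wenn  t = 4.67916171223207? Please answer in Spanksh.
Debemos encontrar la integral de nuestra ecuación del snap s(t) = 1280·sin(4·t) 4 veces. La integral del snap, con j(0) = -320, da la sacudida: j(t) = -320·cos(4·t). Integrando la sacudida y usando la condición inicial a(0) = 0, obtenemos a(t) = -80·sin(4·t). La integral de la aceleración es la velocidad. Usando v(0) = 20, obtenemos v(t) = 20·cos(4·t). Integrando la velocidad y usando la condición inicial x(0) = 4, obtenemos x(t) = 5·sin(4·t) + 4. Tenemos la posición x(t) = 5·sin(4·t) + 4. Sustituyendo t = 4.67916171223207: x(4.67916171223207) = 3.33740942214726.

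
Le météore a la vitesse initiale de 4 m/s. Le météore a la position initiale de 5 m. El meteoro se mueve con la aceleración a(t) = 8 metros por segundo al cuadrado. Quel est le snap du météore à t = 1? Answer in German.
Ausgehend von der Beschleunigung a(t) = 8, nehmen wir 2 Ableitungen. Durch Ableiten von der Beschleunigung erhalten wir den Ruck: j(t) = 0. Die Ableitung von dem Ruck ergibt den Snap: s(t) = 0. Mit s(t) = 0 und Einsetzen von t = 1, finden wir s = 0.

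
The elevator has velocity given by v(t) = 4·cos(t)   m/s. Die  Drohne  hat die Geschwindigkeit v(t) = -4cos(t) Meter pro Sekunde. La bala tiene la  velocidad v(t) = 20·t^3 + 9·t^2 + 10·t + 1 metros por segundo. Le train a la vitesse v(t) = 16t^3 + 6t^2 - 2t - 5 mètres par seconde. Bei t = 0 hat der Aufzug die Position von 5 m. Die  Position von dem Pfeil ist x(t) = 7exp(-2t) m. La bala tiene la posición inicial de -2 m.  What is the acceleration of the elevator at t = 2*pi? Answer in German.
Ausgehend von der Geschwindigkeit v(t) = 4·cos(t), nehmen wir 1 Ableitung. Durch Ableiten von der Geschwindigkeit erhalten wir die Beschleunigung: a(t) = -4·sin(t). Mit a(t) = -4·sin(t) und Einsetzen von t = 2*pi, finden wir a = 0.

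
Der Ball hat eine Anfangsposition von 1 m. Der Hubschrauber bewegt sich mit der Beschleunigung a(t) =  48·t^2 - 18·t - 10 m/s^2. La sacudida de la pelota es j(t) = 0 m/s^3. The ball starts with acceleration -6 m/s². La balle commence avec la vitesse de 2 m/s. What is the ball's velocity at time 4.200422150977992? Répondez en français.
Nous devons trouver la primitive de notre équation du jerk j(t) = 0 2 fois. En prenant ∫j(t)dt et en appliquant a(0) = -6, nous trouvons a(t) = -6. En prenant ∫a(t)dt et en appliquant v(0) = 2, nous trouvons v(t) = 2 - 6·t. Nous avons la vitesse v(t) = 2 - 6·t. En substituant t = 4.200422150977992: v(4.200422150977992) = -23.2025329058680.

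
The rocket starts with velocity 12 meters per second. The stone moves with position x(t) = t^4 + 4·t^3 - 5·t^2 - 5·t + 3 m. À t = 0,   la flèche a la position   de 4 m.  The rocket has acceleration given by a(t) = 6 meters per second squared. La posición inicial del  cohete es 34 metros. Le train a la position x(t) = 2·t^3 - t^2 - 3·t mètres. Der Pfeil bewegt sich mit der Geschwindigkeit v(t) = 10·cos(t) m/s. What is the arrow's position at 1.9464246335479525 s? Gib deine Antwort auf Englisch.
Starting from velocity v(t) = 10·cos(t), we take 1 integral. Finding the integral of v(t) and using x(0) = 4: x(t) = 10·sin(t) + 4. We have position x(t) = 10·sin(t) + 4. Substituting t = 1.9464246335479525: x(1.9464246335479525) = 13.3027730675602.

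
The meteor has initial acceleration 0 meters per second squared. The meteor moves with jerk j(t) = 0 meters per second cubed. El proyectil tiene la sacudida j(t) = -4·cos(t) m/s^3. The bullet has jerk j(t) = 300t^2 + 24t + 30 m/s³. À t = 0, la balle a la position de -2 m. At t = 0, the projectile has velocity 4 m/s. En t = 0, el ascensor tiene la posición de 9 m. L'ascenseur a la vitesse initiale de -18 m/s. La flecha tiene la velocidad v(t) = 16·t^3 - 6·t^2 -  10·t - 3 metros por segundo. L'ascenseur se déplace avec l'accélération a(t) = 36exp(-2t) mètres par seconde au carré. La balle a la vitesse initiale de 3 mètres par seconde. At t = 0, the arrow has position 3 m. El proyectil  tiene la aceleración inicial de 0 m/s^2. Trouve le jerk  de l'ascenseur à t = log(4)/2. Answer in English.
We must differentiate our acceleration equation a(t) = 36·exp(-2·t) 1 time. The derivative of acceleration gives jerk: j(t) = -72·exp(-2·t). We have jerk j(t) = -72·exp(-2·t). Substituting t = log(4)/2: j(log(4)/2) = -18.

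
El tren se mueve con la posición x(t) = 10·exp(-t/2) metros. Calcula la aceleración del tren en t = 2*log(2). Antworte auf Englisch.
Starting from position x(t) = 10·exp(-t/2), we take 2 derivatives. The derivative of position gives velocity: v(t) = -5·exp(-t/2). The derivative of velocity gives acceleration: a(t) = 5·exp(-t/2)/2. From the given acceleration equation a(t) = 5·exp(-t/2)/2, we substitute t = 2*log(2) to get a = 5/4.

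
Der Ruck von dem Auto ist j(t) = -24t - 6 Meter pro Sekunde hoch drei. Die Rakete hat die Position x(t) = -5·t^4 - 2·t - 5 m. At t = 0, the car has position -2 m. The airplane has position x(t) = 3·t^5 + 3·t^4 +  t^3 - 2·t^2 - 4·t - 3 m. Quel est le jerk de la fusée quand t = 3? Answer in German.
Um dies zu lösen, müssen wir 3 Ableitungen unserer Gleichung für die Position x(t) = -5·t^4 - 2·t - 5 nehmen. Durch Ableiten von der Position erhalten wir die Geschwindigkeit: v(t) = -20·t^3 - 2. Durch Ableiten von der Geschwindigkeit erhalten wir die Beschleunigung: a(t) = -60·t^2. Durch Ableiten von der Beschleunigung erhalten wir den Ruck: j(t) = -120·t. Aus der Gleichung für den Ruck j(t) = -120·t, setzen wir t = 3 ein und erhalten j = -360.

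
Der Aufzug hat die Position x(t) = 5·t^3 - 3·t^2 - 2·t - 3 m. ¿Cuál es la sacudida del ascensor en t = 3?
Para resolver esto, necesitamos tomar 3 derivadas de nuestra ecuación de la posición x(t) = 5·t^3 - 3·t^2 - 2·t - 3. Derivando la posición, obtenemos la velocidad: v(t) = 15·t^2 - 6·t - 2. La derivada de la velocidad da la aceleración: a(t) = 30·t - 6. Tomando d/dt de a(t), encontramos j(t) = 30. Usando j(t) = 30 y sustituyendo t = 3, encontramos j = 30.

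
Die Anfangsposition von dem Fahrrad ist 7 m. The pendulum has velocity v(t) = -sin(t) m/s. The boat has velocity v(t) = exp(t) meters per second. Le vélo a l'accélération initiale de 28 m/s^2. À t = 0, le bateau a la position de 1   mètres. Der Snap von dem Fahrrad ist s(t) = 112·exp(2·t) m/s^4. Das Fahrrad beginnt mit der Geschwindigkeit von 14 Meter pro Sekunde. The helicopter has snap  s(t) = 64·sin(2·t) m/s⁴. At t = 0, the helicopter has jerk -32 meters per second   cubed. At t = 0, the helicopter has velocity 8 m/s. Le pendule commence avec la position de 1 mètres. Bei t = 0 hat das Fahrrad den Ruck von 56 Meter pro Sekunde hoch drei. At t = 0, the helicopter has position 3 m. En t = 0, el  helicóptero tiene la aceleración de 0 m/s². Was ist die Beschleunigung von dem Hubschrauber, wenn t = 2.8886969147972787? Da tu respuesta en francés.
Nous devons intégrer notre équation du snap s(t) = 64·sin(2·t) 2 fois. L'intégrale du snap, avec j(0) = -32, donne le jerk: j(t) = -32·cos(2·t). En prenant ∫j(t)dt et en appliquant a(0) = 0, nous trouvons a(t) = -16·sin(2·t). Nous avons l'accélération a(t) = -16·sin(2·t). En substituant t = 2.8886969147972787: a(2.8886969147972787) = 7.75199951510018.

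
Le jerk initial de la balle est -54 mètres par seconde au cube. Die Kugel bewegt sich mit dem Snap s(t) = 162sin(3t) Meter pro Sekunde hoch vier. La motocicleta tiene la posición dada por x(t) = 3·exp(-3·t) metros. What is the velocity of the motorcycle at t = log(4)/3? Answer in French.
Nous devons dériver notre équation de la position x(t) = 3·exp(-3·t) 1 fois. La dérivée de la position donne la vitesse: v(t) = -9·exp(-3·t). En utilisant v(t) = -9·exp(-3·t) et en substituant t = log(4)/3, nous trouvons v = -9/4.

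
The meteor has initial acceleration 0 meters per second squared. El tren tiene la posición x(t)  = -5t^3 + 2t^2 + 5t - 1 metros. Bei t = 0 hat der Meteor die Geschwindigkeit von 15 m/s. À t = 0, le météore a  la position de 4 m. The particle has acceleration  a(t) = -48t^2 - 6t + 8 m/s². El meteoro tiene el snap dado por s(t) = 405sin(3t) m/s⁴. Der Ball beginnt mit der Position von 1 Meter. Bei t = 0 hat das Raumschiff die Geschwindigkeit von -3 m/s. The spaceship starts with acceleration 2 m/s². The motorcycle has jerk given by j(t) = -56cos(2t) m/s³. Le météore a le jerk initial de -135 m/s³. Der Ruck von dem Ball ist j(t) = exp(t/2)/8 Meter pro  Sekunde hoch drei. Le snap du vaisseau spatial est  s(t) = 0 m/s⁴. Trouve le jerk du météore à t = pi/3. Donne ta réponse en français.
Nous devons trouver l'intégrale de notre équation du snap s(t) = 405·sin(3·t) 1 fois. En prenant ∫s(t)dt et en appliquant j(0) = -135, nous trouvons j(t) = -135·cos(3·t). De l'équation du jerk j(t) = -135·cos(3·t), nous substituons t = pi/3 pour obtenir j = 135.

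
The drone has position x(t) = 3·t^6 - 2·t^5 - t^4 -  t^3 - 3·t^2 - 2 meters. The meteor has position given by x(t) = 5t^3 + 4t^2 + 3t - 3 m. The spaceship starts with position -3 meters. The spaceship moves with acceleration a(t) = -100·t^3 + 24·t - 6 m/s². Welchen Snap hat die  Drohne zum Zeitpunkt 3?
Um dies zu lösen, müssen wir 4 Ableitungen unserer Gleichung für die Position x(t) = 3·t^6 - 2·t^5 - t^4 - t^3 - 3·t^2 - 2 nehmen. Die Ableitung von der Position ergibt die Geschwindigkeit: v(t) = 18·t^5 - 10·t^4 - 4·t^3 - 3·t^2 - 6·t. Mit d/dt von v(t) finden wir a(t) = 90·t^4 - 40·t^3 - 12·t^2 - 6·t - 6. Die Ableitung von der Beschleunigung ergibt den Ruck: j(t) = 360·t^3 - 120·t^2 - 24·t - 6. Die Ableitung von dem Ruck ergibt den Snap: s(t) = 1080·t^2 - 240·t - 24. Mit s(t) = 1080·t^2 - 240·t - 24 und Einsetzen von t = 3, finden wir s = 8976.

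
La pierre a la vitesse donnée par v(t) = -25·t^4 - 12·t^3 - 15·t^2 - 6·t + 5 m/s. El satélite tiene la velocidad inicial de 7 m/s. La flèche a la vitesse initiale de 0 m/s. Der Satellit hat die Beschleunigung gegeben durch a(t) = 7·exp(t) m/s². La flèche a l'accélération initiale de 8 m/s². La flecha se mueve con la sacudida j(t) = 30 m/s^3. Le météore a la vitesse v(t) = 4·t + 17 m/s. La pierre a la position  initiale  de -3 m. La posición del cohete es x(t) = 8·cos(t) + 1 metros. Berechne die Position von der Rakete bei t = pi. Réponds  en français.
En utilisant x(t) = 8·cos(t) + 1 et en substituant t = pi, nous trouvons x = -7.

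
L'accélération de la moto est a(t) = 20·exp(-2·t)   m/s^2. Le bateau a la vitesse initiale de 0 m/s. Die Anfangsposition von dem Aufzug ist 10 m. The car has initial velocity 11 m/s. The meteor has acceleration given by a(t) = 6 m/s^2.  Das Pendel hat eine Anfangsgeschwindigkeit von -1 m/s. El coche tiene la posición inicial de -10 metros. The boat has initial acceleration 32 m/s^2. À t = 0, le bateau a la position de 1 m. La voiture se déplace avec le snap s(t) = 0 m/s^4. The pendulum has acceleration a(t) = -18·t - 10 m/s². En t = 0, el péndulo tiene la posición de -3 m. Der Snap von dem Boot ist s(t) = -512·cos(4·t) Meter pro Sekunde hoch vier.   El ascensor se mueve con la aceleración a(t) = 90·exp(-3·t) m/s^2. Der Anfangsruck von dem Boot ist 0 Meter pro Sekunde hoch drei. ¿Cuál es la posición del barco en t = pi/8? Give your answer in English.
We need to integrate our snap equation s(t) = -512·cos(4·t) 4 times. Taking ∫s(t)dt and applying j(0) = 0, we find j(t) = -128·sin(4·t). The antiderivative of jerk is acceleration. Using a(0) = 32, we get a(t) = 32·cos(4·t). The integral of acceleration is velocity. Using v(0) = 0, we get v(t) = 8·sin(4·t). Finding the integral of v(t) and using x(0) = 1: x(t) = 3 - 2·cos(4·t). Using x(t) = 3 - 2·cos(4·t) and substituting t = pi/8, we find x = 3.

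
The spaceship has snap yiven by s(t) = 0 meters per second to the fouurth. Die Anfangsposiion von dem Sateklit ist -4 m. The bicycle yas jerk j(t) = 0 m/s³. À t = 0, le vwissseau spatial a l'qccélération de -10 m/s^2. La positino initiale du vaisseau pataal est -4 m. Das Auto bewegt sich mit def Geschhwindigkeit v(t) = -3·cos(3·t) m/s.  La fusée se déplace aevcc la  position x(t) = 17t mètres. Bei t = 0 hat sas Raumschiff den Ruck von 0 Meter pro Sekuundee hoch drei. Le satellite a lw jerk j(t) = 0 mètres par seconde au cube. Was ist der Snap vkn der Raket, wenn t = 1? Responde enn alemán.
Ausgehend von der Position x(t) = 17·t, nehmen wir 4 Ableitungen. Die Ableitung von der Position ergibt die Geschwindigkeit: v(t) = 17. Die Ableitung von der Geschwindigkeit ergibt die Beschleunigung: a(t) = 0. Die Ableitung von der Beschleunigung ergibt den Ruck: j(t) = 0. Durch Ableiten von dem Ruck erhalten wir den Snap: s(t) = 0. Aus der Gleichung für den Snap s(t) = 0, setzen wir t = 1 ein und erhalten s = 0.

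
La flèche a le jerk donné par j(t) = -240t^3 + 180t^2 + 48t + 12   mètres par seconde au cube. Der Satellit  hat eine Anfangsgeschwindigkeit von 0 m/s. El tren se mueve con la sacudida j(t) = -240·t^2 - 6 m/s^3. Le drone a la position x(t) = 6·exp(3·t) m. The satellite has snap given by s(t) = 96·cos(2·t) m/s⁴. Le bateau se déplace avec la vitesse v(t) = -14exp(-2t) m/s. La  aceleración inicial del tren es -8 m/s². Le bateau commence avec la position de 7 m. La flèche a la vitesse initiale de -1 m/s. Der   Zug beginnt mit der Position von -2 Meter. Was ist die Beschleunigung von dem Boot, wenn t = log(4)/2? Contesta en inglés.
We must differentiate our velocity equation v(t) = -14·exp(-2·t) 1 time. Taking d/dt of v(t), we find a(t) = 28·exp(-2·t). From the given acceleration equation a(t) = 28·exp(-2·t), we substitute t = log(4)/2 to get a = 7.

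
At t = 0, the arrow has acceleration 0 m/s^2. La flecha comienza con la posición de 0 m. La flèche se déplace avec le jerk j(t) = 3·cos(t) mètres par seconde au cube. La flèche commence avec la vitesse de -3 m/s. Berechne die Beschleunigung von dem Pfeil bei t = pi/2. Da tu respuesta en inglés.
To solve this, we need to take 1 integral of our jerk equation j(t) = 3·cos(t). Finding the antiderivative of j(t) and using a(0) = 0: a(t) = 3·sin(t). From the given acceleration equation a(t) = 3·sin(t), we substitute t = pi/2 to get a = 3.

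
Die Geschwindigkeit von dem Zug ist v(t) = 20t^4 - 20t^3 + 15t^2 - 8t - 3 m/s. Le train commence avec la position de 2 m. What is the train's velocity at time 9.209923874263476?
Using v(t) = 20·t^4 - 20·t^3 + 15·t^2 - 8·t - 3 and substituting t = 9.209923874263476, we find v = 129469.250428868.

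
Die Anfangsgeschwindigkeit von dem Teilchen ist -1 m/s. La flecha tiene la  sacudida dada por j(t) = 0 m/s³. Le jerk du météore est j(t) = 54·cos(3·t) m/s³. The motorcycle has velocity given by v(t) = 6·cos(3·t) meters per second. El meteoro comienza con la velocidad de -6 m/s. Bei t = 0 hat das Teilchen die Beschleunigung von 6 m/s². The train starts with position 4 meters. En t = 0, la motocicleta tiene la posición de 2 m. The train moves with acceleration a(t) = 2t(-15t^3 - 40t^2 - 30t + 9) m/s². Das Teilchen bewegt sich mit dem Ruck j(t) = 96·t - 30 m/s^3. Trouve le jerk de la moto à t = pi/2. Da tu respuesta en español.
Para resolver esto, necesitamos tomar 2 derivadas de nuestra ecuación de la velocidad v(t) = 6·cos(3·t). Tomando d/dt de v(t), encontramos a(t) = -18·sin(3·t). Tomando d/dt de a(t), encontramos j(t) = -54·cos(3·t). Usando j(t) = -54·cos(3·t) y sustituyendo t = pi/2, encontramos j = 0.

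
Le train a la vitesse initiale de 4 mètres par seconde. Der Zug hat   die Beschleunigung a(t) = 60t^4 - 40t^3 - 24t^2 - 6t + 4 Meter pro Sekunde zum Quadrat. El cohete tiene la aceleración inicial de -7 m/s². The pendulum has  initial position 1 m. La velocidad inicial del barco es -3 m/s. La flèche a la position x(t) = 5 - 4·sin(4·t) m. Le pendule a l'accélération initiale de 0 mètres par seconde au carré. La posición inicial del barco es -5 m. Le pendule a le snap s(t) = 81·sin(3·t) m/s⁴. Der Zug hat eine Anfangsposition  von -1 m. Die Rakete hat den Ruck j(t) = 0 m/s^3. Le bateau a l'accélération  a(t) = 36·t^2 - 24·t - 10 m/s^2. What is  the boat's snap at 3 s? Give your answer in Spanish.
Para resolver esto, necesitamos tomar 2 derivadas de nuestra ecuación de la aceleración a(t) = 36·t^2 - 24·t - 10. La derivada de la aceleración da la sacudida: j(t) = 72·t - 24. Derivando la sacudida, obtenemos el snap: s(t) = 72. Tenemos el snap s(t) = 72. Sustituyendo t = 3: s(3) = 72.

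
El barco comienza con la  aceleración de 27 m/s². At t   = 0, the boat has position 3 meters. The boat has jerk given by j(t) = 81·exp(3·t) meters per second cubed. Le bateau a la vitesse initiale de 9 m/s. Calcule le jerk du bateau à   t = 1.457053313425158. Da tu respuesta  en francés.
Nous avons le jerk j(t) = 81·exp(3·t). En substituant t = 1.457053313425158: j(1.457053313425158) = 6409.96503375816.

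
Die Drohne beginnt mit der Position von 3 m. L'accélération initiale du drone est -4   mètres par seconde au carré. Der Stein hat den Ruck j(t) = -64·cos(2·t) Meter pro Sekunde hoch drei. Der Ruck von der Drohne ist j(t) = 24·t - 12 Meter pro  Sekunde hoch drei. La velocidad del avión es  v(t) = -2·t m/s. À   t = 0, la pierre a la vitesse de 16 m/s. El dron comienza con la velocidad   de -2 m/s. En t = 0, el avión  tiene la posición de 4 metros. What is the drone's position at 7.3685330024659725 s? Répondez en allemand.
Ausgehend von dem Ruck j(t) = 24·t - 12, nehmen wir 3 Stammfunktionen. Die Stammfunktion von dem Ruck, mit a(0) = -4, ergibt die Beschleunigung: a(t) = 12·t^2 - 12·t - 4. Die Stammfunktion von der Beschleunigung, mit v(0) = -2, ergibt die Geschwindigkeit: v(t) = 4·t^3 - 6·t^2 - 4·t - 2. Die Stammfunktion von der Geschwindigkeit ist die Position. Mit x(0) = 3 erhalten wir x(t) = t^4 - 2·t^3 - 2·t^2 - 2·t + 3. Mit x(t) = t^4 - 2·t^3 - 2·t^2 - 2·t + 3 und Einsetzen von t = 7.3685330024659725, finden wir x = 2027.49655133666.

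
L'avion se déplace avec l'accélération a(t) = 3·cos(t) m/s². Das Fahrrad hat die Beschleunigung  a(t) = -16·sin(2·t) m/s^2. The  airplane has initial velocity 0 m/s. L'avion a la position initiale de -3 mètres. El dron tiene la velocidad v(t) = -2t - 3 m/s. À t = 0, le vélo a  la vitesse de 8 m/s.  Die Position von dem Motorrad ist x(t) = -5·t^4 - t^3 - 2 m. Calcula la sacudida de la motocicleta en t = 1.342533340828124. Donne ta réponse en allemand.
Um dies zu lösen, müssen wir 3 Ableitungen unserer Gleichung für die Position x(t) = -5·t^4 - t^3 - 2 nehmen. Mit d/dt von x(t) finden wir v(t) = -20·t^3 - 3·t^2. Durch Ableiten von der Geschwindigkeit erhalten wir die Beschleunigung: a(t) = -60·t^2 - 6·t. Die Ableitung von der Beschleunigung ergibt den Ruck: j(t) = -120·t - 6. Aus der Gleichung für den Ruck j(t) = -120·t - 6, setzen wir t = 1.342533340828124 ein und erhalten j = -167.104000899375.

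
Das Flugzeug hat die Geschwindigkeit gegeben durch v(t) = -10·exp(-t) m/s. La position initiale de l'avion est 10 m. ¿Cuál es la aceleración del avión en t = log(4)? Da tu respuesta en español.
Partiendo de la velocidad v(t) = -10·exp(-t), tomamos 1 derivada. Tomando d/dt de v(t), encontramos a(t) = 10·exp(-t). Usando a(t) = 10·exp(-t) y sustituyendo t = log(4), encontramos a = 5/2.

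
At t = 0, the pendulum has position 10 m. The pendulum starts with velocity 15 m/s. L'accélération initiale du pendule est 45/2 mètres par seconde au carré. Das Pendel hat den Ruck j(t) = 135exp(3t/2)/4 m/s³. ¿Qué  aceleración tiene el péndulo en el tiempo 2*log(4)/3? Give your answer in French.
En partant du jerk j(t) = 135·exp(3·t/2)/4, nous prenons 1 intégrale. L'intégrale du jerk est l'accélération. En utilisant a(0) = 45/2, nous obtenons a(t) = 45·exp(3·t/2)/2. De l'équation de l'accélération a(t) = 45·exp(3·t/2)/2, nous substituons t = 2*log(4)/3 pour obtenir a = 90.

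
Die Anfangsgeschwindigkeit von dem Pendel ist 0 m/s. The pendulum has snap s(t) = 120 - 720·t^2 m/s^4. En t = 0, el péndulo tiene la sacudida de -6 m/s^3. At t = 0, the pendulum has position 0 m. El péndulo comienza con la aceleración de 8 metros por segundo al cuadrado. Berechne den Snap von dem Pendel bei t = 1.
Wir haben den Snap s(t) = 120 - 720·t^2. Durch Einsetzen von t = 1: s(1) = -600.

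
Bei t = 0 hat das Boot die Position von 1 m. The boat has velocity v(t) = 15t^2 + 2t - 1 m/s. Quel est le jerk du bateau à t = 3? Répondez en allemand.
Ausgehend von der Geschwindigkeit v(t) = 15·t^2 + 2·t - 1, nehmen wir 2 Ableitungen. Die Ableitung von der Geschwindigkeit ergibt die Beschleunigung: a(t) = 30·t + 2. Die Ableitung von der Beschleunigung ergibt den Ruck: j(t) = 30. Aus der Gleichung für den Ruck j(t) = 30, setzen wir t = 3 ein und erhalten j = 30.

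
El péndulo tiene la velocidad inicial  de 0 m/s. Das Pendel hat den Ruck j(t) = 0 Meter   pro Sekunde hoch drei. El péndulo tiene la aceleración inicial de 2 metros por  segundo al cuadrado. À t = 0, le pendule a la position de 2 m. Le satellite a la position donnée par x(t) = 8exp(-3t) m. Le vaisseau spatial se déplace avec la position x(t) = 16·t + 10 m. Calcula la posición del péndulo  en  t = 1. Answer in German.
Wir müssen die Stammfunktion unserer Gleichung für den Ruck j(t) = 0 3-mal finden. Die Stammfunktion von dem Ruck ist die Beschleunigung. Mit a(0) = 2 erhalten wir a(t) = 2. Das Integral von der Beschleunigung ist die Geschwindigkeit. Mit v(0) = 0 erhalten wir v(t) = 2·t. Mit ∫v(t)dt und Anwendung von x(0) = 2, finden wir x(t) = t^2 + 2. Wir haben die Position x(t) = t^2 + 2. Durch Einsetzen von t = 1: x(1) = 3.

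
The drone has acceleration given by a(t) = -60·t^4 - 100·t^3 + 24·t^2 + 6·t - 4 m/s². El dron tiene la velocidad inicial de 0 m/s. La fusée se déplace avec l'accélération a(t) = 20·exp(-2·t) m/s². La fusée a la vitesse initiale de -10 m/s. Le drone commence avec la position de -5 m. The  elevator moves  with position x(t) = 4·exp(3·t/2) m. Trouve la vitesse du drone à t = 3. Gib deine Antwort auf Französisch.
Nous devons trouver la primitive de notre équation de l'accélération a(t) = -60·t^4 - 100·t^3 + 24·t^2 + 6·t - 4 1 fois. En prenant ∫a(t)dt et en appliquant v(0) = 0, nous trouvons v(t) = t·(-12·t^4 - 25·t^3 + 8·t^2 + 3·t - 4). En utilisant v(t) = t·(-12·t^4 - 25·t^3 + 8·t^2 + 3·t - 4) et en substituant t = 3, nous trouvons v = -4710.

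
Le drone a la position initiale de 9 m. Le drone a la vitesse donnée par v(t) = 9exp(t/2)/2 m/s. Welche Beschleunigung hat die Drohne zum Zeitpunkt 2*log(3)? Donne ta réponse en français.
En partant de la vitesse v(t) = 9·exp(t/2)/2, nous prenons 1 dérivée. En prenant d/dt de v(t), nous trouvons a(t) = 9·exp(t/2)/4. De l'équation de l'accélération a(t) = 9·exp(t/2)/4, nous substituons t = 2*log(3) pour obtenir a = 27/4.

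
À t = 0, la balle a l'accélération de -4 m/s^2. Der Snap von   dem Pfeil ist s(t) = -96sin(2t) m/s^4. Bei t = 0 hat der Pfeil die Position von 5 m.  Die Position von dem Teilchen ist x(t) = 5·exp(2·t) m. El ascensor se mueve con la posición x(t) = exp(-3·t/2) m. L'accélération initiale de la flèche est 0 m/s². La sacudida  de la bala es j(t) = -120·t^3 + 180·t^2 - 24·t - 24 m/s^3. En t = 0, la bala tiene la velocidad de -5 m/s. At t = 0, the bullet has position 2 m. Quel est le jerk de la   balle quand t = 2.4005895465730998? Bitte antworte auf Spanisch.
Tenemos la sacudida j(t) = -120·t^3 + 180·t^2 - 24·t - 24. Sustituyendo t = 2.4005895465730998: j(2.4005895465730998) = -704.407502411735.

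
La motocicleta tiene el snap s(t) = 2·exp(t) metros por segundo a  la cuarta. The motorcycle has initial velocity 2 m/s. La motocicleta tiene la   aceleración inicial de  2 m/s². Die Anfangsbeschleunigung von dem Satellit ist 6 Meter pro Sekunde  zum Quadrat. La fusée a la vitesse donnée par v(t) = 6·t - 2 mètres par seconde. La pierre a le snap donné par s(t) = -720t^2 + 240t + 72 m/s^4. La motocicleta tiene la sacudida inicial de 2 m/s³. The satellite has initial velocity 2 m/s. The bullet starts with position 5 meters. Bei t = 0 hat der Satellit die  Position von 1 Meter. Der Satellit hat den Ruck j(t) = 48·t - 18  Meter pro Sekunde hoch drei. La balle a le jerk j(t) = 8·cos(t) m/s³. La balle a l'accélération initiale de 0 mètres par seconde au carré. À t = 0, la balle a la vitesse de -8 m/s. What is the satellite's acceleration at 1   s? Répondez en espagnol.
Necesitamos integrar nuestra ecuación de la sacudida j(t) = 48·t - 18 1 vez. La antiderivada de la sacudida es la aceleración. Usando a(0) = 6, obtenemos a(t) = 24·t^2 - 18·t + 6. Tenemos la aceleración a(t) = 24·t^2 - 18·t + 6. Sustituyendo t = 1: a(1) = 12.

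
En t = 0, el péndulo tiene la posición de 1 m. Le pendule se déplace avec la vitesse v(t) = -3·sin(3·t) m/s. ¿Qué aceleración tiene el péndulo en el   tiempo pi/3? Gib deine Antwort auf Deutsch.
Um dies zu lösen, müssen wir 1 Ableitung unserer Gleichung für die Geschwindigkeit v(t) = -3·sin(3·t) nehmen. Mit d/dt von v(t) finden wir a(t) = -9·cos(3·t). Aus der Gleichung für die Beschleunigung a(t) = -9·cos(3·t), setzen wir t = pi/3 ein und erhalten a = 9.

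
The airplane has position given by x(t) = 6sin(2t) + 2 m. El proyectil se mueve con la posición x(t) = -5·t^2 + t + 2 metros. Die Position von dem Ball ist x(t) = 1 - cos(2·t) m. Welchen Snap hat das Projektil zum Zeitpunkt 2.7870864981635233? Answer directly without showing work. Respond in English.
The snap at t = 2.7870864981635233 is s = 0.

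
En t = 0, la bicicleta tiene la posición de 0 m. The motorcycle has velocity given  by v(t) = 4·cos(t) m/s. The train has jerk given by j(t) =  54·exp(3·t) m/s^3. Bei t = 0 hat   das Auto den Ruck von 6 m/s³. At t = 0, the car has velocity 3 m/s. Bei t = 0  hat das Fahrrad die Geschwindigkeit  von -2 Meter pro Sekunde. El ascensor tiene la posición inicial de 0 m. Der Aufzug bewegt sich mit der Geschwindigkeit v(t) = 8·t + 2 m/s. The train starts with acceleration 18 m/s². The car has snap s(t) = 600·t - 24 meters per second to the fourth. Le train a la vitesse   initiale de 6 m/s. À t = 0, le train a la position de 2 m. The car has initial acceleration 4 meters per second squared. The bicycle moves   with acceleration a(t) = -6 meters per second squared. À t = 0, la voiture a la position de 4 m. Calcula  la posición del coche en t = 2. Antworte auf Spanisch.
Debemos encontrar la integral de nuestra ecuación del snap s(t) = 600·t - 24 4 veces. Integrando el snap y usando la condición inicial j(0) = 6, obtenemos j(t) = 300·t^2 - 24·t + 6. Integrando la sacudida y usando la condición inicial a(0) = 4, obtenemos a(t) = 100·t^3 - 12·t^2 + 6·t + 4. Tomando ∫a(t)dt y aplicando v(0) = 3, encontramos v(t) = 25·t^4 - 4·t^3 + 3·t^2 + 4·t + 3. Tomando ∫v(t)dt y aplicando x(0) = 4, encontramos x(t) = 5·t^5 - t^4 + t^3 + 2·t^2 + 3·t + 4. De la ecuación de la posición x(t) = 5·t^5 - t^4 + t^3 + 2·t^2 + 3·t + 4, sustituimos t = 2 para obtener x = 170.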